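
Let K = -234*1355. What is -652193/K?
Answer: 652193/317070 ≈ 2.0569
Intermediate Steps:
K = -317070
-652193/K = -652193/(-317070) = -652193*(-1/317070) = 652193/317070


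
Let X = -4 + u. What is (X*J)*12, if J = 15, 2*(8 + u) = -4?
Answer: -2520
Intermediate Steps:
u = -10 (u = -8 + (1/2)*(-4) = -8 - 2 = -10)
X = -14 (X = -4 - 10 = -14)
(X*J)*12 = -14*15*12 = -210*12 = -2520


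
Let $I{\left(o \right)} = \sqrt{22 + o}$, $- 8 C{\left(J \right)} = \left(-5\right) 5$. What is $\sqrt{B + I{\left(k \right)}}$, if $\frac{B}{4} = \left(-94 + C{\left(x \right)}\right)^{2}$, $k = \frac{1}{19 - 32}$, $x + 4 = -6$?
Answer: $\frac{\sqrt{89321401 + 208 \sqrt{3705}}}{52} \approx 181.76$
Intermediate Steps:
$x = -10$ ($x = -4 - 6 = -10$)
$C{\left(J \right)} = \frac{25}{8}$ ($C{\left(J \right)} = - \frac{\left(-5\right) 5}{8} = \left(- \frac{1}{8}\right) \left(-25\right) = \frac{25}{8}$)
$k = - \frac{1}{13}$ ($k = \frac{1}{-13} = - \frac{1}{13} \approx -0.076923$)
$B = \frac{528529}{16}$ ($B = 4 \left(-94 + \frac{25}{8}\right)^{2} = 4 \left(- \frac{727}{8}\right)^{2} = 4 \cdot \frac{528529}{64} = \frac{528529}{16} \approx 33033.0$)
$\sqrt{B + I{\left(k \right)}} = \sqrt{\frac{528529}{16} + \sqrt{22 - \frac{1}{13}}} = \sqrt{\frac{528529}{16} + \sqrt{\frac{285}{13}}} = \sqrt{\frac{528529}{16} + \frac{\sqrt{3705}}{13}}$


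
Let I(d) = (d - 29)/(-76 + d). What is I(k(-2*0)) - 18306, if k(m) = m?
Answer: -1391227/76 ≈ -18306.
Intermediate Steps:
I(d) = (-29 + d)/(-76 + d)
I(k(-2*0)) - 18306 = (-29 - 2*0)/(-76 - 2*0) - 18306 = (-29 + 0)/(-76 + 0) - 18306 = -29/(-76) - 18306 = -1/76*(-29) - 18306 = 29/76 - 18306 = -1391227/76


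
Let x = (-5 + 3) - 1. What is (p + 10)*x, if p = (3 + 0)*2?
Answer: -48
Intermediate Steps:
p = 6 (p = 3*2 = 6)
x = -3 (x = -2 - 1 = -3)
(p + 10)*x = (6 + 10)*(-3) = 16*(-3) = -48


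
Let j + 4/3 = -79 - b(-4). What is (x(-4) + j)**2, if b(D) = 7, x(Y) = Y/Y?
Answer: 67081/9 ≈ 7453.4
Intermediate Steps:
x(Y) = 1
j = -262/3 (j = -4/3 + (-79 - 1*7) = -4/3 + (-79 - 7) = -4/3 - 86 = -262/3 ≈ -87.333)
(x(-4) + j)**2 = (1 - 262/3)**2 = (-259/3)**2 = 67081/9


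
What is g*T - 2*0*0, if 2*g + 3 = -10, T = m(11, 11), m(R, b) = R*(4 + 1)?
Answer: -715/2 ≈ -357.50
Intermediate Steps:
m(R, b) = 5*R (m(R, b) = R*5 = 5*R)
T = 55 (T = 5*11 = 55)
g = -13/2 (g = -3/2 + (½)*(-10) = -3/2 - 5 = -13/2 ≈ -6.5000)
g*T - 2*0*0 = -13/2*55 - 2*0*0 = -715/2 + 0*0 = -715/2 + 0 = -715/2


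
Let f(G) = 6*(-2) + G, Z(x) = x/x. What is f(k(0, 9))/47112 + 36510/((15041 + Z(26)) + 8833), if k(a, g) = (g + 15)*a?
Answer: 28662877/18746650 ≈ 1.5290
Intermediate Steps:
Z(x) = 1
k(a, g) = a*(15 + g) (k(a, g) = (15 + g)*a = a*(15 + g))
f(G) = -12 + G
f(k(0, 9))/47112 + 36510/((15041 + Z(26)) + 8833) = (-12 + 0*(15 + 9))/47112 + 36510/((15041 + 1) + 8833) = (-12 + 0*24)*(1/47112) + 36510/(15042 + 8833) = (-12 + 0)*(1/47112) + 36510/23875 = -12*1/47112 + 36510*(1/23875) = -1/3926 + 7302/4775 = 28662877/18746650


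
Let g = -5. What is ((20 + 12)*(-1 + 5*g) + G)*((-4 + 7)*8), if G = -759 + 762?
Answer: -19896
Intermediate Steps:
G = 3
((20 + 12)*(-1 + 5*g) + G)*((-4 + 7)*8) = ((20 + 12)*(-1 + 5*(-5)) + 3)*((-4 + 7)*8) = (32*(-1 - 25) + 3)*(3*8) = (32*(-26) + 3)*24 = (-832 + 3)*24 = -829*24 = -19896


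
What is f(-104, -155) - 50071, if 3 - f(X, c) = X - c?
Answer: -50119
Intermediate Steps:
f(X, c) = 3 + c - X (f(X, c) = 3 - (X - c) = 3 + (c - X) = 3 + c - X)
f(-104, -155) - 50071 = (3 - 155 - 1*(-104)) - 50071 = (3 - 155 + 104) - 50071 = -48 - 50071 = -50119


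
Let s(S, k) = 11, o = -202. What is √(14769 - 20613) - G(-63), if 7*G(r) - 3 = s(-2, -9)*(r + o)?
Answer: 416 + 2*I*√1461 ≈ 416.0 + 76.446*I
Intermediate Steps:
G(r) = -317 + 11*r/7 (G(r) = 3/7 + (11*(r - 202))/7 = 3/7 + (11*(-202 + r))/7 = 3/7 + (-2222 + 11*r)/7 = 3/7 + (-2222/7 + 11*r/7) = -317 + 11*r/7)
√(14769 - 20613) - G(-63) = √(14769 - 20613) - (-317 + (11/7)*(-63)) = √(-5844) - (-317 - 99) = 2*I*√1461 - 1*(-416) = 2*I*√1461 + 416 = 416 + 2*I*√1461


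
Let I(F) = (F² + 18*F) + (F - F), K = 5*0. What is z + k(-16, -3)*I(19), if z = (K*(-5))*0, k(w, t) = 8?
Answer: 5624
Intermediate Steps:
K = 0
z = 0 (z = (0*(-5))*0 = 0*0 = 0)
I(F) = F² + 18*F (I(F) = (F² + 18*F) + 0 = F² + 18*F)
z + k(-16, -3)*I(19) = 0 + 8*(19*(18 + 19)) = 0 + 8*(19*37) = 0 + 8*703 = 0 + 5624 = 5624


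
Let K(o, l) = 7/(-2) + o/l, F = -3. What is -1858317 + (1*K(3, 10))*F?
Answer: -9291537/5 ≈ -1.8583e+6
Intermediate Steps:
K(o, l) = -7/2 + o/l (K(o, l) = 7*(-½) + o/l = -7/2 + o/l)
-1858317 + (1*K(3, 10))*F = -1858317 + (1*(-7/2 + 3/10))*(-3) = -1858317 + (1*(-16/5))*(-3) = -1858317 - 16/5*(-3) = -1858317 + 48/5 = -9291537/5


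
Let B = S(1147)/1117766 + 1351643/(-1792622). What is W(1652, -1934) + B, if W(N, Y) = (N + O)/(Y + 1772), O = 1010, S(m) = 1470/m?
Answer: -123052960023058015/7160027758432614 ≈ -17.186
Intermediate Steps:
W(N, Y) = (1010 + N)/(1772 + Y) (W(N, Y) = (N + 1010)/(Y + 1772) = (1010 + N)/(1772 + Y))
B = -66650330040221/88395404425094 (B = (1470/1147)/1117766 + 1351643/(-1792622) = (1470*(1/1147))*(1/1117766) + 1351643*(-1/1792622) = (1470/1147)*(1/1117766) - 1351643/1792622 = 735/641038801 - 1351643/1792622 = -66650330040221/88395404425094 ≈ -0.75400)
W(1652, -1934) + B = (1010 + 1652)/(1772 - 1934) - 66650330040221/88395404425094 = 2662/(-162) - 66650330040221/88395404425094 = -1/162*2662 - 66650330040221/88395404425094 = -1331/81 - 66650330040221/88395404425094 = -123052960023058015/7160027758432614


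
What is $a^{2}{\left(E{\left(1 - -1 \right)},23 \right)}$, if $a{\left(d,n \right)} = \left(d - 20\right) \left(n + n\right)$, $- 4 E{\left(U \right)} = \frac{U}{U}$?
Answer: $\frac{3470769}{4} \approx 8.6769 \cdot 10^{5}$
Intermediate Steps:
$E{\left(U \right)} = - \frac{1}{4}$ ($E{\left(U \right)} = - \frac{U \frac{1}{U}}{4} = \left(- \frac{1}{4}\right) 1 = - \frac{1}{4}$)
$a{\left(d,n \right)} = 2 n \left(-20 + d\right)$ ($a{\left(d,n \right)} = \left(-20 + d\right) 2 n = 2 n \left(-20 + d\right)$)
$a^{2}{\left(E{\left(1 - -1 \right)},23 \right)} = \left(2 \cdot 23 \left(-20 - \frac{1}{4}\right)\right)^{2} = \left(2 \cdot 23 \left(- \frac{81}{4}\right)\right)^{2} = \left(- \frac{1863}{2}\right)^{2} = \frac{3470769}{4}$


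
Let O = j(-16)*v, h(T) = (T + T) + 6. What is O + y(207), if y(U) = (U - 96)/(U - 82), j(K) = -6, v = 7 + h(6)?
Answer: -18639/125 ≈ -149.11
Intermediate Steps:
h(T) = 6 + 2*T (h(T) = 2*T + 6 = 6 + 2*T)
v = 25 (v = 7 + (6 + 2*6) = 7 + (6 + 12) = 7 + 18 = 25)
y(U) = (-96 + U)/(-82 + U)
O = -150 (O = -6*25 = -150)
O + y(207) = -150 + (-96 + 207)/(-82 + 207) = -150 + 111/125 = -18639/125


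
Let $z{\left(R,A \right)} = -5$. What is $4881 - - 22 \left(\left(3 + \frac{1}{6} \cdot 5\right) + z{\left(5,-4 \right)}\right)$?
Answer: $\frac{14566}{3} \approx 4855.3$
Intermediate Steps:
$4881 - - 22 \left(\left(3 + \frac{1}{6} \cdot 5\right) + z{\left(5,-4 \right)}\right) = 4881 - - 22 \left(\left(3 + \frac{1}{6} \cdot 5\right) - 5\right) = 4881 - - 22 \left(\left(3 + \frac{5}{6}\right) - 5\right) = 4881 - - 22 \left(\frac{23}{6} - 5\right) = 4881 - \left(-22\right) \left(- \frac{7}{6}\right) = 4881 - \frac{77}{3} = \frac{14566}{3}$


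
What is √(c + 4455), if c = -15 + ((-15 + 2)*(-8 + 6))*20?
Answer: 4*√310 ≈ 70.427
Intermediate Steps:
c = 505 (c = -15 - 13*(-2)*20 = -15 + 26*20 = -15 + 520 = 505)
√(c + 4455) = √(505 + 4455) = √4960 = 4*√310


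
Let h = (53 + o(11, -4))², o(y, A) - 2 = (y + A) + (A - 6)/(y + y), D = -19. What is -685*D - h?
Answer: 1116486/121 ≈ 9227.2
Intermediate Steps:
o(y, A) = 2 + A + y + (-6 + A)/(2*y) (o(y, A) = 2 + ((y + A) + (A - 6)/(y + y)) = 2 + ((A + y) + (-6 + A)/((2*y))) = 2 + ((A + y) + (-6 + A)*(1/(2*y))) = 2 + ((A + y) + (-6 + A)/(2*y)) = 2 + (A + y + (-6 + A)/(2*y)) = 2 + A + y + (-6 + A)/(2*y))
h = 458329/121 (h = (53 + (-3 + (½)*(-4) + 11*(2 - 4 + 11))/11)² = (53 + (-3 - 2 + 11*9)/11)² = (53 + (-3 - 2 + 99)/11)² = (53 + (1/11)*94)² = (53 + 94/11)² = (677/11)² = 458329/121 ≈ 3787.8)
-685*D - h = -685*(-19) - 1*458329/121 = 13015 - 458329/121 = 1116486/121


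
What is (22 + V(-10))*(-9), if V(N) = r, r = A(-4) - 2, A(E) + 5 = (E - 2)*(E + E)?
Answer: -567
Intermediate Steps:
A(E) = -5 + 2*E*(-2 + E) (A(E) = -5 + (E - 2)*(E + E) = -5 + (-2 + E)*(2*E) = -5 + 2*E*(-2 + E))
r = 41 (r = (-5 - 4*(-4) + 2*(-4)²) - 2 = (-5 + 16 + 2*16) - 2 = (-5 + 16 + 32) - 2 = 43 - 2 = 41)
V(N) = 41
(22 + V(-10))*(-9) = (22 + 41)*(-9) = 63*(-9) = -567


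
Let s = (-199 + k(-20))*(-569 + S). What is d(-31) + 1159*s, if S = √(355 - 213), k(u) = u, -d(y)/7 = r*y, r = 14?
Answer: 144427187 - 253821*√142 ≈ 1.4140e+8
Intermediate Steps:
d(y) = -98*y
S = √142 ≈ 11.916
s = 124611 - 219*√142 (s = (-199 - 20)*(-569 + √142) = -219*(-569 + √142) = 124611 - 219*√142 ≈ 1.2200e+5)
d(-31) + 1159*s = -98*(-31) + 1159*(124611 - 219*√142) = 3038 + (144424149 - 253821*√142) = 144427187 - 253821*√142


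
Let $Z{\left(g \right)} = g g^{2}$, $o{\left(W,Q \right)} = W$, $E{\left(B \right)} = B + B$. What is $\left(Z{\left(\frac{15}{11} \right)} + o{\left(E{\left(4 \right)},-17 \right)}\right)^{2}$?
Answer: $\frac{196644529}{1771561} \approx 111.0$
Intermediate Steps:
$E{\left(B \right)} = 2 B$
$Z{\left(g \right)} = g^{3}$
$\left(Z{\left(\frac{15}{11} \right)} + o{\left(E{\left(4 \right)},-17 \right)}\right)^{2} = \left(\left(\frac{15}{11}\right)^{3} + 2 \cdot 4\right)^{2} = \left(\left(15 \cdot \frac{1}{11}\right)^{3} + 8\right)^{2} = \left(\left(\frac{15}{11}\right)^{3} + 8\right)^{2} = \left(\frac{3375}{1331} + 8\right)^{2} = \left(\frac{14023}{1331}\right)^{2} = \frac{196644529}{1771561}$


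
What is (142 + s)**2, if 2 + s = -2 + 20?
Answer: 24964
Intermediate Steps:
s = 16 (s = -2 + (-2 + 20) = -2 + 18 = 16)
(142 + s)**2 = (142 + 16)**2 = 158**2 = 24964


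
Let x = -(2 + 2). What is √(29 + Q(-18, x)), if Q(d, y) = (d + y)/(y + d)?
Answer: √30 ≈ 5.4772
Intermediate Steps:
x = -4 (x = -1*4 = -4)
Q(d, y) = 1 (Q(d, y) = (d + y)/(d + y) = 1)
√(29 + Q(-18, x)) = √(29 + 1) = √30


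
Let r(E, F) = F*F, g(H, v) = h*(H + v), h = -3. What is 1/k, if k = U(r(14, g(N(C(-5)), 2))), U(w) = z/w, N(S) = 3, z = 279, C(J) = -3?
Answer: 25/31 ≈ 0.80645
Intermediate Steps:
g(H, v) = -3*H - 3*v (g(H, v) = -3*(H + v) = -3*H - 3*v)
r(E, F) = F²
U(w) = 279/w
k = 31/25 (k = 279/((-3*3 - 3*2)²) = 279/((-9 - 6)²) = 279/((-15)²) = 279/225 = 279*(1/225) = 31/25 ≈ 1.2400)
1/k = 1/(31/25) = 25/31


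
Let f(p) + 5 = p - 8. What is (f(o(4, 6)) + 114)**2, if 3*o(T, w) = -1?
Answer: 91204/9 ≈ 10134.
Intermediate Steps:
o(T, w) = -1/3 (o(T, w) = (1/3)*(-1) = -1/3)
f(p) = -13 + p (f(p) = -5 + (p - 8) = -5 + (-8 + p) = -13 + p)
(f(o(4, 6)) + 114)**2 = ((-13 - 1/3) + 114)**2 = (-40/3 + 114)**2 = (302/3)**2 = 91204/9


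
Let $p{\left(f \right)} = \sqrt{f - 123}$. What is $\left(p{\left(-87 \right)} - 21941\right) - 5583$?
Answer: $-27524 + i \sqrt{210} \approx -27524.0 + 14.491 i$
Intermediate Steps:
$p{\left(f \right)} = \sqrt{-123 + f}$
$\left(p{\left(-87 \right)} - 21941\right) - 5583 = \left(\sqrt{-123 - 87} - 21941\right) - 5583 = \left(\sqrt{-210} - 21941\right) - 5583 = \left(i \sqrt{210} - 21941\right) - 5583 = \left(-21941 + i \sqrt{210}\right) - 5583 = -27524 + i \sqrt{210}$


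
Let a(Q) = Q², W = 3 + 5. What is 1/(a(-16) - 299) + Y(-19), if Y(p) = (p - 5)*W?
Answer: -8257/43 ≈ -192.02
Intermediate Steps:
W = 8
Y(p) = -40 + 8*p (Y(p) = (p - 5)*8 = (-5 + p)*8 = -40 + 8*p)
1/(a(-16) - 299) + Y(-19) = 1/((-16)² - 299) + (-40 + 8*(-19)) = 1/(256 - 299) + (-40 - 152) = 1/(-43) - 192 = -1/43 - 192 = -8257/43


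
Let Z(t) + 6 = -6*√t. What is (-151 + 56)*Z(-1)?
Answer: 570 + 570*I ≈ 570.0 + 570.0*I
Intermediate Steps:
Z(t) = -6 - 6*√t
(-151 + 56)*Z(-1) = (-151 + 56)*(-6 - 6*I) = -95*(-6 - 6*I) = 570 + 570*I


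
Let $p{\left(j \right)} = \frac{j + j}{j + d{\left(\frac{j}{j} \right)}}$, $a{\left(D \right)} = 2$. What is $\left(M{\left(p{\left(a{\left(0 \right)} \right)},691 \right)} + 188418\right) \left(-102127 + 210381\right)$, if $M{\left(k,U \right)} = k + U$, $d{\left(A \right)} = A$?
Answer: $\frac{61415850074}{3} \approx 2.0472 \cdot 10^{10}$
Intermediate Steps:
$p{\left(j \right)} = \frac{2 j}{1 + j}$ ($p{\left(j \right)} = \frac{j + j}{j + \frac{j}{j}} = \frac{2 j}{j + 1} = \frac{2 j}{1 + j}$)
$M{\left(k,U \right)} = U + k$
$\left(M{\left(p{\left(a{\left(0 \right)} \right)},691 \right)} + 188418\right) \left(-102127 + 210381\right) = \left(\left(691 + 2 \cdot 2 \frac{1}{1 + 2}\right) + 188418\right) \left(-102127 + 210381\right) = \left(\left(691 + 2 \cdot 2 \cdot \frac{1}{3}\right) + 188418\right) 108254 = \left(\left(691 + \frac{4}{3}\right) + 188418\right) 108254 = \left(\frac{2077}{3} + 188418\right) 108254 = \frac{567331}{3} \cdot 108254 = \frac{61415850074}{3}$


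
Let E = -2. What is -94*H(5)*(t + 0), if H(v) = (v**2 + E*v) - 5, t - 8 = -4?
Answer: -3760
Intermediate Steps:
t = 4 (t = 8 - 4 = 4)
H(v) = -5 + v**2 - 2*v (H(v) = (v**2 - 2*v) - 5 = -5 + v**2 - 2*v)
-94*H(5)*(t + 0) = -94*(-5 + 5**2 - 2*5)*(4 + 0) = -94*(-5 + 25 - 10)*4 = -940*4 = -94*40 = -3760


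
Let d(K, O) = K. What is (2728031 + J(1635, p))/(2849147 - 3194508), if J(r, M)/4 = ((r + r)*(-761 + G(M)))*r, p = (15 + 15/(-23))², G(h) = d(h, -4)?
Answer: 6278903371801/182695969 ≈ 34368.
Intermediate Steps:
G(h) = h
p = 108900/529 (p = (15 + 15*(-1/23))² = (15 - 15/23)² = (330/23)² = 108900/529 ≈ 205.86)
J(r, M) = 8*r²*(-761 + M) (J(r, M) = 4*(((r + r)*(-761 + M))*r) = 4*(((2*r)*(-761 + M))*r) = 4*((2*r*(-761 + M))*r) = 4*(2*r²*(-761 + M)) = 8*r²*(-761 + M))
(2728031 + J(1635, p))/(2849147 - 3194508) = (2728031 + 8*1635²*(-761 + 108900/529))/(2849147 - 3194508) = (2728031 + 8*2673225*(-293669/529))/(-345361) = (2728031 - 6280346500200/529)*(-1/345361) = -6278903371801/529*(-1/345361) = 6278903371801/182695969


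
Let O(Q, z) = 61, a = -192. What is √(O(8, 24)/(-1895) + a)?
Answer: I*√689592395/1895 ≈ 13.858*I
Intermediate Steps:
√(O(8, 24)/(-1895) + a) = √(61/(-1895) - 192) = √(61*(-1/1895) - 192) = √(-61/1895 - 192) = √(-363901/1895) = I*√689592395/1895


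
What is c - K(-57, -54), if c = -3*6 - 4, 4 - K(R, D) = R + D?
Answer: -137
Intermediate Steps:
K(R, D) = 4 - D - R (K(R, D) = 4 - (R + D) = 4 - (D + R) = 4 + (-D - R) = 4 - D - R)
c = -22 (c = -18 - 4 = -22)
c - K(-57, -54) = -22 - (4 - 1*(-54) - 1*(-57)) = -22 - (4 + 54 + 57) = -22 - 1*115 = -22 - 115 = -137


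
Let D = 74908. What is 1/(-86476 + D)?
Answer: -1/11568 ≈ -8.6445e-5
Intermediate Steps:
1/(-86476 + D) = 1/(-86476 + 74908) = 1/(-11568) = -1/11568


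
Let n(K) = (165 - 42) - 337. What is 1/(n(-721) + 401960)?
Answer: 1/401746 ≈ 2.4891e-6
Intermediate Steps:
n(K) = -214 (n(K) = 123 - 337 = -214)
1/(n(-721) + 401960) = 1/(-214 + 401960) = 1/401746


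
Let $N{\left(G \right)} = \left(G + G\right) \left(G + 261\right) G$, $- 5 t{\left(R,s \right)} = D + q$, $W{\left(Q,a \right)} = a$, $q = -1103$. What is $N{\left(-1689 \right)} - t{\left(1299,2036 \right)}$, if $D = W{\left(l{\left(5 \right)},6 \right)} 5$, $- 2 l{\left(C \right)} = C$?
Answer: $- \frac{40736856953}{5} \approx -8.1474 \cdot 10^{9}$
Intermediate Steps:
$l{\left(C \right)} = - \frac{C}{2}$
$D = 30$ ($D = 6 \cdot 5 = 30$)
$t{\left(R,s \right)} = \frac{1073}{5}$ ($t{\left(R,s \right)} = - \frac{30 - 1103}{5} = \left(- \frac{1}{5}\right) \left(-1073\right) = \frac{1073}{5}$)
$N{\left(G \right)} = 2 G^{2} \left(261 + G\right)$ ($N{\left(G \right)} = 2 G \left(261 + G\right) G = 2 G^{2} \left(261 + G\right)$)
$N{\left(-1689 \right)} - t{\left(1299,2036 \right)} = 2 \left(-1689\right)^{2} \left(261 - 1689\right) - \frac{1073}{5} = 2 \cdot 2852721 \left(-1428\right) - \frac{1073}{5} = -8147371176 - \frac{1073}{5} = - \frac{40736856953}{5}$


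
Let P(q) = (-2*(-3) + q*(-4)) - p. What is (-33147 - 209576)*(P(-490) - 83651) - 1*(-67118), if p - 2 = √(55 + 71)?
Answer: 19827380819 + 728169*√14 ≈ 1.9830e+10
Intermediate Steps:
p = 2 + 3*√14 (p = 2 + √(55 + 71) = 2 + √126 = 2 + 3*√14 ≈ 13.225)
P(q) = 4 - 4*q - 3*√14 (P(q) = (-2*(-3) + q*(-4)) - (2 + 3*√14) = (6 - 4*q) + (-2 - 3*√14) = 4 - 4*q - 3*√14)
(-33147 - 209576)*(P(-490) - 83651) - 1*(-67118) = (-33147 - 209576)*((4 - 4*(-490) - 3*√14) - 83651) - 1*(-67118) = -242723*((4 + 1960 - 3*√14) - 83651) + 67118 = -242723*((1964 - 3*√14) - 83651) + 67118 = -242723*(-81687 - 3*√14) + 67118 = (19827313701 + 728169*√14) + 67118 = 19827380819 + 728169*√14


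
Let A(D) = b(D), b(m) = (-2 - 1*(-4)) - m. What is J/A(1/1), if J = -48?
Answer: -48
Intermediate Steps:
b(m) = 2 - m (b(m) = (-2 + 4) - m = 2 - m)
A(D) = 2 - D
J/A(1/1) = -48/(2 - 1/1) = -48/(2 - 1*1) = -48/(2 - 1) = -48/1 = -48*1 = -48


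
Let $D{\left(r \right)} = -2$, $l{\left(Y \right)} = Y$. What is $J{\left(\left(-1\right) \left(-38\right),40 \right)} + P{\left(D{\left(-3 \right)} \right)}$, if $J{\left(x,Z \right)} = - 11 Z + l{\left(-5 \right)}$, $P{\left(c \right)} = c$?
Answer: $-447$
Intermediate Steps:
$J{\left(x,Z \right)} = -5 - 11 Z$ ($J{\left(x,Z \right)} = - 11 Z - 5 = -5 - 11 Z$)
$J{\left(\left(-1\right) \left(-38\right),40 \right)} + P{\left(D{\left(-3 \right)} \right)} = \left(-5 - 440\right) - 2 = -445 - 2 = -447$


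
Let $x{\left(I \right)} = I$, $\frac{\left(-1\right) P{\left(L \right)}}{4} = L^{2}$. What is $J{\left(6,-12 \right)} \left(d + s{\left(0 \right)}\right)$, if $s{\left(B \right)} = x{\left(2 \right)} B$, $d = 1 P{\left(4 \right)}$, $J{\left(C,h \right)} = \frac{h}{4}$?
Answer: $192$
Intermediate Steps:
$P{\left(L \right)} = - 4 L^{2}$
$J{\left(C,h \right)} = \frac{h}{4}$ ($J{\left(C,h \right)} = h \frac{1}{4} = \frac{h}{4}$)
$d = -64$ ($d = 1 \left(- 4 \cdot 4^{2}\right) = 1 \left(\left(-4\right) 16\right) = 1 \left(-64\right) = -64$)
$s{\left(B \right)} = 2 B$
$J{\left(6,-12 \right)} \left(d + s{\left(0 \right)}\right) = \frac{1}{4} \left(-12\right) \left(-64 + 2 \cdot 0\right) = - 3 \left(-64 + 0\right) = \left(-3\right) \left(-64\right) = 192$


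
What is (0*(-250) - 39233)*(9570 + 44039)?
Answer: -2103241897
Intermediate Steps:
(0*(-250) - 39233)*(9570 + 44039) = (0 - 39233)*53609 = -39233*53609 = -2103241897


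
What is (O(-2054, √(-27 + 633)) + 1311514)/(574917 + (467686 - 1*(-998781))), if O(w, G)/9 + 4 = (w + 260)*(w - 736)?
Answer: 23179409/1020692 ≈ 22.710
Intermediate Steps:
O(w, G) = -36 + 9*(-736 + w)*(260 + w) (O(w, G) = -36 + 9*((w + 260)*(w - 736)) = -36 + 9*((260 + w)*(-736 + w)) = -36 + 9*((-736 + w)*(260 + w)) = -36 + 9*(-736 + w)*(260 + w))
(O(-2054, √(-27 + 633)) + 1311514)/(574917 + (467686 - 1*(-998781))) = ((-1722276 - 4284*(-2054) + 9*(-2054)²) + 1311514)/(574917 + (467686 - 1*(-998781))) = ((-1722276 + 8799336 + 9*4218916) + 1311514)/(574917 + (467686 + 998781)) = ((-1722276 + 8799336 + 37970244) + 1311514)/(574917 + 1466467) = (45047304 + 1311514)/2041384 = 46358818*(1/2041384) = 23179409/1020692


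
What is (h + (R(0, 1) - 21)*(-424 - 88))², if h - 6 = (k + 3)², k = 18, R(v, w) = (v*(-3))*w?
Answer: 125417601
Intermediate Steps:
R(v, w) = -3*v*w (R(v, w) = (-3*v)*w = -3*v*w)
h = 447 (h = 6 + (18 + 3)² = 6 + 21² = 6 + 441 = 447)
(h + (R(0, 1) - 21)*(-424 - 88))² = (447 + (-3*0*1 - 21)*(-424 - 88))² = (447 + (0 - 21)*(-512))² = (447 - 21*(-512))² = (447 + 10752)² = 11199² = 125417601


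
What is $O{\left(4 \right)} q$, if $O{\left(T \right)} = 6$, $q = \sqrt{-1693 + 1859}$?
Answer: $6 \sqrt{166} \approx 77.305$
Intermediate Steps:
$q = \sqrt{166} \approx 12.884$
$O{\left(4 \right)} q = 6 \sqrt{166}$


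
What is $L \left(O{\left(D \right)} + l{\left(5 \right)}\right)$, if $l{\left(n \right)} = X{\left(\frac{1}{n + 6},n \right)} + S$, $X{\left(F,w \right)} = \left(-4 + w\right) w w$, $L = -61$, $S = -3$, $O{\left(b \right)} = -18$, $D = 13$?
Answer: $-244$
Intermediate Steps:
$X{\left(F,w \right)} = w^{2} \left(-4 + w\right)$ ($X{\left(F,w \right)} = w \left(-4 + w\right) w = w^{2} \left(-4 + w\right)$)
$l{\left(n \right)} = -3 + n^{2} \left(-4 + n\right)$ ($l{\left(n \right)} = n^{2} \left(-4 + n\right) - 3 = -3 + n^{2} \left(-4 + n\right)$)
$L \left(O{\left(D \right)} + l{\left(5 \right)}\right) = - 61 \left(-18 - \left(3 - 5^{2} \left(-4 + 5\right)\right)\right) = - 61 \left(-18 + \left(-3 + 25 \cdot 1\right)\right) = - 61 \left(-18 + \left(-3 + 25\right)\right) = - 61 \left(-18 + 22\right) = \left(-61\right) 4 = -244$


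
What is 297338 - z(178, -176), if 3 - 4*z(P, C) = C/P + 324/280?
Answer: 7409645319/24920 ≈ 2.9734e+5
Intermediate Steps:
z(P, C) = 129/280 - C/(4*P) (z(P, C) = ¾ - (C/P + 324/280)/4 = ¾ - (C/P + 324*(1/280))/4 = ¾ - (C/P + 81/70)/4 = ¾ - (81/70 + C/P)/4 = ¾ + (-81/280 - C/(4*P)) = 129/280 - C/(4*P))
297338 - z(178, -176) = 297338 - (129/280 - ¼*(-176)/178) = 297338 - (129/280 - ¼*(-176)*1/178) = 297338 - (129/280 + 22/89) = 297338 - 1*17641/24920 = 297338 - 17641/24920 = 7409645319/24920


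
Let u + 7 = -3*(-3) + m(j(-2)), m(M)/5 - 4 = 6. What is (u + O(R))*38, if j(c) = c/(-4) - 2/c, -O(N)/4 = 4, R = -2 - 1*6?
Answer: 1368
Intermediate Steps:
R = -8 (R = -2 - 6 = -8)
O(N) = -16 (O(N) = -4*4 = -16)
j(c) = -2/c - c/4 (j(c) = c*(-1/4) - 2/c = -c/4 - 2/c = -2/c - c/4)
m(M) = 50 (m(M) = 20 + 5*6 = 20 + 30 = 50)
u = 52 (u = -7 + (-3*(-3) + 50) = -7 + (9 + 50) = -7 + 59 = 52)
(u + O(R))*38 = (52 - 16)*38 = 36*38 = 1368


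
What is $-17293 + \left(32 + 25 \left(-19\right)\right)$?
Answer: $-17736$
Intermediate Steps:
$-17293 + \left(32 + 25 \left(-19\right)\right) = -17293 + \left(32 - 475\right) = -17293 - 443 = -17736$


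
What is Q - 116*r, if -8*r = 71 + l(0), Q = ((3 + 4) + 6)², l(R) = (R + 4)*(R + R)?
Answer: 2397/2 ≈ 1198.5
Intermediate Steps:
l(R) = 2*R*(4 + R) (l(R) = (4 + R)*(2*R) = 2*R*(4 + R))
Q = 169 (Q = (7 + 6)² = 13² = 169)
r = -71/8 (r = -(71 + 2*0*(4 + 0))/8 = -(71 + 2*0*4)/8 = -(71 + 0)/8 = -⅛*71 = -71/8 ≈ -8.8750)
Q - 116*r = 169 - 116*(-71/8) = 169 + 2059/2 = 2397/2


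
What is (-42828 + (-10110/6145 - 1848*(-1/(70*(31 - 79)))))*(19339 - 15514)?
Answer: -805366142235/4916 ≈ -1.6383e+8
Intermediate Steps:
(-42828 + (-10110/6145 - 1848*(-1/(70*(31 - 79)))))*(19339 - 15514) = (-42828 + (-10110*1/6145 - 1848/((-48*(-70)))))*3825 = (-42828 + (-2022/1229 - 1848/3360))*3825 = (-42828 + (-2022/1229 - 1848*1/3360))*3825 = (-42828 + (-2022/1229 - 11/20))*3825 = (-42828 - 53959/24580)*3825 = -1052766199/24580*3825 = -805366142235/4916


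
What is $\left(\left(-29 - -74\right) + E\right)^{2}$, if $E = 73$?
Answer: $13924$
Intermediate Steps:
$\left(\left(-29 - -74\right) + E\right)^{2} = \left(\left(-29 - -74\right) + 73\right)^{2} = \left(\left(-29 + 74\right) + 73\right)^{2} = \left(45 + 73\right)^{2} = 118^{2} = 13924$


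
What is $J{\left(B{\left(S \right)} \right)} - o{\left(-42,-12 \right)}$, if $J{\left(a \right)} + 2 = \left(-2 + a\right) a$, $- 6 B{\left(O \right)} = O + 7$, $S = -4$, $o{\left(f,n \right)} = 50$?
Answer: $- \frac{203}{4} \approx -50.75$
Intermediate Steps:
$B{\left(O \right)} = - \frac{7}{6} - \frac{O}{6}$ ($B{\left(O \right)} = - \frac{O + 7}{6} = - \frac{7 + O}{6} = - \frac{7}{6} - \frac{O}{6}$)
$J{\left(a \right)} = -2 + a \left(-2 + a\right)$ ($J{\left(a \right)} = -2 + \left(-2 + a\right) a = -2 + a \left(-2 + a\right)$)
$J{\left(B{\left(S \right)} \right)} - o{\left(-42,-12 \right)} = \left(-2 + \left(- \frac{7}{6} - - \frac{2}{3}\right)^{2} - 2 \left(- \frac{7}{6} - - \frac{2}{3}\right)\right) - 50 = \left(-2 + \left(- \frac{7}{6} + \frac{2}{3}\right)^{2} - 2 \left(- \frac{7}{6} + \frac{2}{3}\right)\right) - 50 = \left(-2 + \left(- \frac{1}{2}\right)^{2} - -1\right) - 50 = \left(-2 + \frac{1}{4} + 1\right) - 50 = - \frac{3}{4} - 50 = - \frac{203}{4}$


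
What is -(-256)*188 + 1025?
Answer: 49153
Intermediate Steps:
-(-256)*188 + 1025 = -256*(-188) + 1025 = 48128 + 1025 = 49153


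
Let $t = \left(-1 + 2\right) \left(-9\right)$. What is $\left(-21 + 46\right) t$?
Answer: $-225$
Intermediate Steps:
$t = -9$ ($t = 1 \left(-9\right) = -9$)
$\left(-21 + 46\right) t = \left(-21 + 46\right) \left(-9\right) = 25 \left(-9\right) = -225$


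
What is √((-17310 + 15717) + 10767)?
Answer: √9174 ≈ 95.781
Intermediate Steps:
√((-17310 + 15717) + 10767) = √(-1593 + 10767) = √9174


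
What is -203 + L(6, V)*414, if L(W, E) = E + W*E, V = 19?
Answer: 54859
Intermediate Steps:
L(W, E) = E + E*W
-203 + L(6, V)*414 = -203 + (19*(1 + 6))*414 = -203 + (19*7)*414 = -203 + 133*414 = -203 + 55062 = 54859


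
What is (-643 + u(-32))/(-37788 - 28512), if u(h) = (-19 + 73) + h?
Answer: 207/22100 ≈ 0.0093665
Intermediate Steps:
u(h) = 54 + h
(-643 + u(-32))/(-37788 - 28512) = (-643 + (54 - 32))/(-37788 - 28512) = (-643 + 22)/(-66300) = -621*(-1/66300) = 207/22100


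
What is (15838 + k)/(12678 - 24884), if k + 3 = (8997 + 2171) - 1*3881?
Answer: -11561/6103 ≈ -1.8943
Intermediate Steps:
k = 7284 (k = -3 + ((8997 + 2171) - 1*3881) = -3 + (11168 - 3881) = -3 + 7287 = 7284)
(15838 + k)/(12678 - 24884) = (15838 + 7284)/(12678 - 24884) = 23122/(-12206) = 23122*(-1/12206) = -11561/6103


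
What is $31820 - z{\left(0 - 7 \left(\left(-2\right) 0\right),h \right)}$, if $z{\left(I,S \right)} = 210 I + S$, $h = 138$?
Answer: $31682$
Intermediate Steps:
$z{\left(I,S \right)} = S + 210 I$
$31820 - z{\left(0 - 7 \left(\left(-2\right) 0\right),h \right)} = 31820 - \left(138 + 210 \left(0 - 7 \left(\left(-2\right) 0\right)\right)\right) = 31820 - \left(138 + 210 \left(0 - 0\right)\right) = 31820 - \left(138 + 210 \left(0 + 0\right)\right) = 31820 - \left(138 + 210 \cdot 0\right) = 31820 - \left(138 + 0\right) = 31820 - 138 = 31682$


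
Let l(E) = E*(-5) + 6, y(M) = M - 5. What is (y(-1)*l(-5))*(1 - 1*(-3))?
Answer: -744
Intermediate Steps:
y(M) = -5 + M
l(E) = 6 - 5*E (l(E) = -5*E + 6 = 6 - 5*E)
(y(-1)*l(-5))*(1 - 1*(-3)) = ((-5 - 1)*(6 - 5*(-5)))*(1 - 1*(-3)) = (-6*(6 + 25))*(1 + 3) = -6*31*4 = -186*4 = -744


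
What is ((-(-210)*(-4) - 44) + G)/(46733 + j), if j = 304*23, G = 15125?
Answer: 14241/53725 ≈ 0.26507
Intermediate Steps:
j = 6992
((-(-210)*(-4) - 44) + G)/(46733 + j) = ((-(-210)*(-4) - 44) + 15125)/(46733 + 6992) = ((-14*60 - 44) + 15125)/53725 = ((-840 - 44) + 15125)*(1/53725) = (-884 + 15125)*(1/53725) = 14241*(1/53725) = 14241/53725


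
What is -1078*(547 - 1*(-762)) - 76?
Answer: -1411178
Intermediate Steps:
-1078*(547 - 1*(-762)) - 76 = -1078*(547 + 762) - 76 = -1078*1309 - 76 = -1411102 - 76 = -1411178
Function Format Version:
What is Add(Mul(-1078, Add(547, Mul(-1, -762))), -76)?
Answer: -1411178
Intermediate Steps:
Add(Mul(-1078, Add(547, Mul(-1, -762))), -76) = Add(Mul(-1078, Add(547, 762)), -76) = Add(Mul(-1078, 1309), -76) = Add(-1411102, -76) = -1411178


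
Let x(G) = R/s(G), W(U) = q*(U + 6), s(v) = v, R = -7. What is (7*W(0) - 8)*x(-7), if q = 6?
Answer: 244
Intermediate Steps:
W(U) = 36 + 6*U (W(U) = 6*(U + 6) = 6*(6 + U) = 36 + 6*U)
x(G) = -7/G
(7*W(0) - 8)*x(-7) = (7*(36 + 6*0) - 8)*(-7/(-7)) = (7*(36 + 0) - 8)*(-7*(-1/7)) = (7*36 - 8)*1 = (252 - 8)*1 = 244*1 = 244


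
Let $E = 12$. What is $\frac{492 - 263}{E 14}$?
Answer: $\frac{229}{168} \approx 1.3631$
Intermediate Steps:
$\frac{492 - 263}{E 14} = \frac{492 - 263}{12 \cdot 14} = \frac{229}{168}$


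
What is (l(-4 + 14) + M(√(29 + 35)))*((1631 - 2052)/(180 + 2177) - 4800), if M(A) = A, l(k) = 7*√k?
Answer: -90512168/2357 - 79198147*√10/2357 ≈ -1.4466e+5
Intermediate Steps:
(l(-4 + 14) + M(√(29 + 35)))*((1631 - 2052)/(180 + 2177) - 4800) = (7*√(-4 + 14) + √(29 + 35))*((1631 - 2052)/(180 + 2177) - 4800) = (7*√10 + √64)*(-421/2357 - 4800) = (7*√10 + 8)*(-421*1/2357 - 4800) = (8 + 7*√10)*(-421/2357 - 4800) = (8 + 7*√10)*(-11314021/2357) = -90512168/2357 - 79198147*√10/2357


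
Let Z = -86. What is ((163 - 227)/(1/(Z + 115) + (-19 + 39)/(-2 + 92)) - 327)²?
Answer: 1490963769/4489 ≈ 3.3214e+5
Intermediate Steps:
((163 - 227)/(1/(Z + 115) + (-19 + 39)/(-2 + 92)) - 327)² = ((163 - 227)/(1/(-86 + 115) + (-19 + 39)/(-2 + 92)) - 327)² = (-64/(1/29 + 20/90) - 327)² = (-64/(1/29 + 20*(1/90)) - 327)² = (-64/(1/29 + 2/9) - 327)² = (-64/67/261 - 327)² = (-64*261/67 - 327)² = (-16704/67 - 327)² = (-38613/67)² = 1490963769/4489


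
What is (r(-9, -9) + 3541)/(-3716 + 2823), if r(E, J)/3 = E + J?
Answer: -3487/893 ≈ -3.9048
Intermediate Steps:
r(E, J) = 3*E + 3*J (r(E, J) = 3*(E + J) = 3*E + 3*J)
(r(-9, -9) + 3541)/(-3716 + 2823) = ((3*(-9) + 3*(-9)) + 3541)/(-3716 + 2823) = ((-27 - 27) + 3541)/(-893) = (-54 + 3541)*(-1/893) = 3487*(-1/893) = -3487/893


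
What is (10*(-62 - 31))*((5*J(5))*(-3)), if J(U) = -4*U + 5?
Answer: -209250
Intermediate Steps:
J(U) = 5 - 4*U
(10*(-62 - 31))*((5*J(5))*(-3)) = (10*(-62 - 31))*((5*(5 - 4*5))*(-3)) = (10*(-93))*((5*(5 - 20))*(-3)) = -930*5*(-15)*(-3) = -(-69750)*(-3) = -930*225 = -209250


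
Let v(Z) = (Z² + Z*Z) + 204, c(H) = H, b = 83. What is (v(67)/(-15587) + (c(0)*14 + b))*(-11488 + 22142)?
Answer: 13685478506/15587 ≈ 8.7801e+5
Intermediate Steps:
v(Z) = 204 + 2*Z² (v(Z) = (Z² + Z²) + 204 = 2*Z² + 204 = 204 + 2*Z²)
(v(67)/(-15587) + (c(0)*14 + b))*(-11488 + 22142) = ((204 + 2*67²)/(-15587) + (0*14 + 83))*(-11488 + 22142) = ((204 + 2*4489)*(-1/15587) + (0 + 83))*10654 = ((204 + 8978)*(-1/15587) + 83)*10654 = (9182*(-1/15587) + 83)*10654 = (-9182/15587 + 83)*10654 = (1284539/15587)*10654 = 13685478506/15587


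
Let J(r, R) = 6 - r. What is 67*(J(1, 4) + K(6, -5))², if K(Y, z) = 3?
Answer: 4288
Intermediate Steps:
67*(J(1, 4) + K(6, -5))² = 67*((6 - 1*1) + 3)² = 67*((6 - 1) + 3)² = 67*(5 + 3)² = 67*8² = 67*64 = 4288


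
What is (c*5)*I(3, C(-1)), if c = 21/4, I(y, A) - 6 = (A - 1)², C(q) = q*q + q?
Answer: 735/4 ≈ 183.75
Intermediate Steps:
C(q) = q + q² (C(q) = q² + q = q + q²)
I(y, A) = 6 + (-1 + A)² (I(y, A) = 6 + (A - 1)² = 6 + (-1 + A)²)
c = 21/4 (c = 21*(¼) = 21/4 ≈ 5.2500)
(c*5)*I(3, C(-1)) = ((21/4)*5)*(6 + (-1 - (1 - 1))²) = 105*(6 + (-1 - 1*0)²)/4 = 105*(6 + (-1 + 0)²)/4 = 105*(6 + (-1)²)/4 = 105*(6 + 1)/4 = (105/4)*7 = 735/4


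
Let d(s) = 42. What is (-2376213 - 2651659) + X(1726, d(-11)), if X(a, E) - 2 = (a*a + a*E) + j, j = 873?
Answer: -1975429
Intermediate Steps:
X(a, E) = 875 + a**2 + E*a (X(a, E) = 2 + ((a*a + a*E) + 873) = 2 + ((a**2 + E*a) + 873) = 2 + (873 + a**2 + E*a) = 875 + a**2 + E*a)
(-2376213 - 2651659) + X(1726, d(-11)) = (-2376213 - 2651659) + (875 + 1726**2 + 42*1726) = -5027872 + (875 + 2979076 + 72492) = -5027872 + 3052443 = -1975429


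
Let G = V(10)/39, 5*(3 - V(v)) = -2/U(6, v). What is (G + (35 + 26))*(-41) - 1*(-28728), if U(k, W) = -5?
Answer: 25568332/975 ≈ 26224.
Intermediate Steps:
V(v) = 73/25 (V(v) = 3 - (-2)/(5*(-5)) = 3 - (-2)*(-1)/(5*5) = 3 - ⅕*⅖ = 3 - 2/25 = 73/25)
G = 73/975 (G = (73/25)/39 = (73/25)*(1/39) = 73/975 ≈ 0.074872)
(G + (35 + 26))*(-41) - 1*(-28728) = (73/975 + (35 + 26))*(-41) - 1*(-28728) = (73/975 + 61)*(-41) + 28728 = (59548/975)*(-41) + 28728 = -2441468/975 + 28728 = 25568332/975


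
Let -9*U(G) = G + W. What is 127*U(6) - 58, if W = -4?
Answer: -776/9 ≈ -86.222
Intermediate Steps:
U(G) = 4/9 - G/9 (U(G) = -(G - 4)/9 = -(-4 + G)/9 = 4/9 - G/9)
127*U(6) - 58 = 127*(4/9 - ⅑*6) - 58 = 127*(4/9 - ⅔) - 58 = 127*(-2/9) - 58 = -254/9 - 58 = -776/9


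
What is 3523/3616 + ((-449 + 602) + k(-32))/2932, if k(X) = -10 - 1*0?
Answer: 2711631/2650528 ≈ 1.0231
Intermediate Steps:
k(X) = -10 (k(X) = -10 + 0 = -10)
3523/3616 + ((-449 + 602) + k(-32))/2932 = 3523/3616 + ((-449 + 602) - 10)/2932 = 3523*(1/3616) + (153 - 10)*(1/2932) = 3523/3616 + 143*(1/2932) = 3523/3616 + 143/2932 = 2711631/2650528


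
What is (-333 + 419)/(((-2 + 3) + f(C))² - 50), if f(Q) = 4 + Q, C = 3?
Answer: 43/7 ≈ 6.1429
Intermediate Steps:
(-333 + 419)/(((-2 + 3) + f(C))² - 50) = (-333 + 419)/(((-2 + 3) + (4 + 3))² - 50) = 86/((1 + 7)² - 50) = 86/(8² - 50) = 86/(64 - 50) = 86/14 = 86*(1/14) = 43/7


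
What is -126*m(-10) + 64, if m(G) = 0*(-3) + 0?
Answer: 64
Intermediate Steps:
m(G) = 0 (m(G) = 0 + 0 = 0)
-126*m(-10) + 64 = -126*0 + 64 = 0 + 64 = 64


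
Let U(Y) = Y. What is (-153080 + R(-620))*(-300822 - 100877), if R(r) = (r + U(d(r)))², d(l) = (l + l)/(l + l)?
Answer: -92423307619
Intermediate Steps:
d(l) = 1 (d(l) = (2*l)/((2*l)) = (2*l)*(1/(2*l)) = 1)
R(r) = (1 + r)² (R(r) = (r + 1)² = (1 + r)²)
(-153080 + R(-620))*(-300822 - 100877) = (-153080 + (1 - 620)²)*(-300822 - 100877) = (-153080 + (-619)²)*(-401699) = (-153080 + 383161)*(-401699) = 230081*(-401699) = -92423307619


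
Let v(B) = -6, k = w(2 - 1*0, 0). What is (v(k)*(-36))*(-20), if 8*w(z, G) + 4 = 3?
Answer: -4320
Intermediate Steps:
w(z, G) = -⅛ (w(z, G) = -½ + (⅛)*3 = -½ + 3/8 = -⅛)
k = -⅛ ≈ -0.12500
(v(k)*(-36))*(-20) = -6*(-36)*(-20) = 216*(-20) = -4320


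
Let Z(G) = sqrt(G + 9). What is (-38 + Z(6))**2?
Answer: (38 - sqrt(15))**2 ≈ 1164.7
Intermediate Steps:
Z(G) = sqrt(9 + G)
(-38 + Z(6))**2 = (-38 + sqrt(9 + 6))**2 = (-38 + sqrt(15))**2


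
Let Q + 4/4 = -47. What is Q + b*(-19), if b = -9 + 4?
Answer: 47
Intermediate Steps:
Q = -48 (Q = -1 - 47 = -48)
b = -5
Q + b*(-19) = -48 - 5*(-19) = -48 + 95 = 47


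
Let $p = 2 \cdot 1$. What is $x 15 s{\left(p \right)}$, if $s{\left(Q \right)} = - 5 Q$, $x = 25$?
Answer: $-3750$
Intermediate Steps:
$p = 2$
$x 15 s{\left(p \right)} = 25 \cdot 15 \left(\left(-5\right) 2\right) = 375 \left(-10\right) = -3750$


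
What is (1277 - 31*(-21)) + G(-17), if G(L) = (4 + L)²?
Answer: 2097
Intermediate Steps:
(1277 - 31*(-21)) + G(-17) = (1277 - 31*(-21)) + (4 - 17)² = (1277 - 1*(-651)) + (-13)² = (1277 + 651) + 169 = 1928 + 169 = 2097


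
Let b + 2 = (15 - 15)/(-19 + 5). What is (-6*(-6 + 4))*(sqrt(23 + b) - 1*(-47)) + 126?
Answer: 690 + 12*sqrt(21) ≈ 744.99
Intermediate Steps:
b = -2 (b = -2 + (15 - 15)/(-19 + 5) = -2 + 0/(-14) = -2 + 0*(-1/14) = -2 + 0 = -2)
(-6*(-6 + 4))*(sqrt(23 + b) - 1*(-47)) + 126 = (-6*(-6 + 4))*(sqrt(23 - 2) - 1*(-47)) + 126 = (-6*(-2))*(sqrt(21) + 47) + 126 = 12*(47 + sqrt(21)) + 126 = (564 + 12*sqrt(21)) + 126 = 690 + 12*sqrt(21)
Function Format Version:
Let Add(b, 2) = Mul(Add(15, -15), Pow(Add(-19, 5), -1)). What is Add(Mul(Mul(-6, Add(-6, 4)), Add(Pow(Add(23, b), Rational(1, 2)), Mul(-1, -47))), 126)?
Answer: Add(690, Mul(12, Pow(21, Rational(1, 2)))) ≈ 744.99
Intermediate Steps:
b = -2 (b = Add(-2, Mul(Add(15, -15), Pow(Add(-19, 5), -1))) = Add(-2, Mul(0, Pow(-14, -1))) = Add(-2, Mul(0, Rational(-1, 14))) = Add(-2, 0) = -2)
Add(Mul(Mul(-6, Add(-6, 4)), Add(Pow(Add(23, b), Rational(1, 2)), Mul(-1, -47))), 126) = Add(Mul(Mul(-6, Add(-6, 4)), Add(Pow(Add(23, -2), Rational(1, 2)), Mul(-1, -47))), 126) = Add(Mul(Mul(-6, -2), Add(Pow(21, Rational(1, 2)), 47)), 126) = Add(Mul(12, Add(47, Pow(21, Rational(1, 2)))), 126) = Add(Add(564, Mul(12, Pow(21, Rational(1, 2)))), 126) = Add(690, Mul(12, Pow(21, Rational(1, 2))))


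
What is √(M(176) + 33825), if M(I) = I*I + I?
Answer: 11*√537 ≈ 254.91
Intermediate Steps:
M(I) = I + I² (M(I) = I² + I = I + I²)
√(M(176) + 33825) = √(176*(1 + 176) + 33825) = √(176*177 + 33825) = √(31152 + 33825) = √64977 = 11*√537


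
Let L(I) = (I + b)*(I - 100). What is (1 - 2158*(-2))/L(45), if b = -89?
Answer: 4317/2420 ≈ 1.7839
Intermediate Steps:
L(I) = (-100 + I)*(-89 + I) (L(I) = (I - 89)*(I - 100) = (-89 + I)*(-100 + I) = (-100 + I)*(-89 + I))
(1 - 2158*(-2))/L(45) = (1 - 2158*(-2))/(8900 + 45² - 189*45) = (1 - 83*(-52))/(8900 + 2025 - 8505) = (1 + 4316)/2420 = 4317*(1/2420) = 4317/2420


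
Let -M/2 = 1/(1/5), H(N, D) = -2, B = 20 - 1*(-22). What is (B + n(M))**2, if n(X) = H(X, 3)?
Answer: 1600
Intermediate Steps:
B = 42 (B = 20 + 22 = 42)
M = -10 (M = -2/(1/5) = -2/1/5 = -2*5 = -10)
n(X) = -2
(B + n(M))**2 = (42 - 2)**2 = 40**2 = 1600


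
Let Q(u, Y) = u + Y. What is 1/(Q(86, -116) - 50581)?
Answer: -1/50611 ≈ -1.9759e-5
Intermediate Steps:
Q(u, Y) = Y + u
1/(Q(86, -116) - 50581) = 1/((-116 + 86) - 50581) = 1/(-30 - 50581) = 1/(-50611) = -1/50611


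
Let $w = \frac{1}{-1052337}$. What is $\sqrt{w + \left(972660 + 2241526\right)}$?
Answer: $\frac{\sqrt{29416792397766657}}{95667} \approx 1792.8$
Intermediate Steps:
$w = - \frac{1}{1052337} \approx -9.5027 \cdot 10^{-7}$
$\sqrt{w + \left(972660 + 2241526\right)} = \sqrt{- \frac{1}{1052337} + \left(972660 + 2241526\right)} = \sqrt{- \frac{1}{1052337} + 3214186} = \sqrt{\frac{3382406852681}{1052337}} = \frac{\sqrt{29416792397766657}}{95667}$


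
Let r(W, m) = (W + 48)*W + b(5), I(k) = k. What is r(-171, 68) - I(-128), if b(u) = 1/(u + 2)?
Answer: 148128/7 ≈ 21161.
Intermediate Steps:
b(u) = 1/(2 + u)
r(W, m) = 1/7 + W*(48 + W) (r(W, m) = (W + 48)*W + 1/(2 + 5) = (48 + W)*W + 1/7 = W*(48 + W) + 1/7 = 1/7 + W*(48 + W))
r(-171, 68) - I(-128) = (1/7 + (-171)**2 + 48*(-171)) - 1*(-128) = (1/7 + 29241 - 8208) + 128 = 147232/7 + 128 = 148128/7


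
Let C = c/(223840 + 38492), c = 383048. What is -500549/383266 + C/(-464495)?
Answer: -15248248668414857/11675422800560610 ≈ -1.3060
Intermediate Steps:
C = 95762/65583 (C = 383048/(223840 + 38492) = 383048/262332 = 383048*(1/262332) = 95762/65583 ≈ 1.4602)
-500549/383266 + C/(-464495) = -500549/383266 + (95762/65583)/(-464495) = -500549*1/383266 + (95762/65583)*(-1/464495) = -500549/383266 - 95762/30462975585 = -15248248668414857/11675422800560610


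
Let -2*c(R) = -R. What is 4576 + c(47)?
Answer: 9199/2 ≈ 4599.5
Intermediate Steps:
c(R) = R/2 (c(R) = -(-1)*R/2 = R/2)
4576 + c(47) = 4576 + (1/2)*47 = 4576 + 47/2 = 9199/2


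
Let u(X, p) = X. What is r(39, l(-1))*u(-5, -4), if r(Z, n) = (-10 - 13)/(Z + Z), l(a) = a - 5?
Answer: 115/78 ≈ 1.4744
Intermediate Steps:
l(a) = -5 + a
r(Z, n) = -23/(2*Z) (r(Z, n) = -23*1/(2*Z) = -23/(2*Z))
r(39, l(-1))*u(-5, -4) = -23/2/39*(-5) = -23/2*1/39*(-5) = -23/78*(-5) = 115/78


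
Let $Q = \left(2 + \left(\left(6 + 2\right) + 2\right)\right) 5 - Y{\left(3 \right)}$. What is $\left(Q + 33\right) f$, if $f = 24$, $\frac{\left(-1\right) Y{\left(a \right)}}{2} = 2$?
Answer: $2328$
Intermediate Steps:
$Y{\left(a \right)} = -4$ ($Y{\left(a \right)} = \left(-2\right) 2 = -4$)
$Q = 64$ ($Q = \left(2 + \left(\left(6 + 2\right) + 2\right)\right) 5 - -4 = \left(2 + \left(8 + 2\right)\right) 5 + 4 = \left(2 + 10\right) 5 + 4 = 12 \cdot 5 + 4 = 60 + 4 = 64$)
$\left(Q + 33\right) f = \left(64 + 33\right) 24 = 97 \cdot 24 = 2328$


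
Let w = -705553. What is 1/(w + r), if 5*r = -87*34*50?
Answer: -1/735133 ≈ -1.3603e-6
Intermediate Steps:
r = -29580 (r = (-87*34*50)/5 = (-2958*50)/5 = (1/5)*(-147900) = -29580)
1/(w + r) = 1/(-705553 - 29580) = 1/(-735133) = -1/735133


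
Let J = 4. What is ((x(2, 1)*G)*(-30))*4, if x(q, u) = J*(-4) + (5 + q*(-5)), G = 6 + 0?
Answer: 15120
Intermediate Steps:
G = 6
x(q, u) = -11 - 5*q (x(q, u) = 4*(-4) + (5 + q*(-5)) = -16 + (5 - 5*q) = -11 - 5*q)
((x(2, 1)*G)*(-30))*4 = (((-11 - 5*2)*6)*(-30))*4 = (((-11 - 10)*6)*(-30))*4 = (-21*6*(-30))*4 = -126*(-30)*4 = 3780*4 = 15120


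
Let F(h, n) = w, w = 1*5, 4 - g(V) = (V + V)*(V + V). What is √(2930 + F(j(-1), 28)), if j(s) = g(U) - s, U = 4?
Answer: √2935 ≈ 54.176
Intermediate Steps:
g(V) = 4 - 4*V² (g(V) = 4 - (V + V)*(V + V) = 4 - 2*V*2*V = 4 - 4*V²)
w = 5
j(s) = -60 - s (j(s) = (4 - 4*4²) - s = (4 - 4*16) - s = (4 - 64) - s = -60 - s)
F(h, n) = 5
√(2930 + F(j(-1), 28)) = √(2930 + 5) = √2935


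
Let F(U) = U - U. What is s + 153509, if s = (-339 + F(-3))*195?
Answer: 87404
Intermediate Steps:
F(U) = 0
s = -66105 (s = (-339 + 0)*195 = -339*195 = -66105)
s + 153509 = -66105 + 153509 = 87404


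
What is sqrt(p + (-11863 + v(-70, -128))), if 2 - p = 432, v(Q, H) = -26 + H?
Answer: 3*I*sqrt(1383) ≈ 111.57*I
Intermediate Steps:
p = -430 (p = 2 - 1*432 = 2 - 432 = -430)
sqrt(p + (-11863 + v(-70, -128))) = sqrt(-430 + (-11863 + (-26 - 128))) = sqrt(-430 + (-11863 - 154)) = sqrt(-430 - 12017) = sqrt(-12447) = 3*I*sqrt(1383)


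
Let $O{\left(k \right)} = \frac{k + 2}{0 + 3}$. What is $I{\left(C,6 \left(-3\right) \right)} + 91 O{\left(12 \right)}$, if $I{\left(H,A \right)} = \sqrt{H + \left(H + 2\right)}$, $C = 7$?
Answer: $\frac{1286}{3} \approx 428.67$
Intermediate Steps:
$O{\left(k \right)} = \frac{2}{3} + \frac{k}{3}$ ($O{\left(k \right)} = \frac{2 + k}{3} = \left(2 + k\right) \frac{1}{3} = \frac{2}{3} + \frac{k}{3}$)
$I{\left(H,A \right)} = \sqrt{2 + 2 H}$ ($I{\left(H,A \right)} = \sqrt{H + \left(2 + H\right)} = \sqrt{2 + 2 H}$)
$I{\left(C,6 \left(-3\right) \right)} + 91 O{\left(12 \right)} = \sqrt{2 + 2 \cdot 7} + 91 \left(\frac{2}{3} + \frac{1}{3} \cdot 12\right) = \sqrt{2 + 14} + 91 \left(\frac{2}{3} + 4\right) = \sqrt{16} + 91 \cdot \frac{14}{3} = 4 + \frac{1274}{3} = \frac{1286}{3}$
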